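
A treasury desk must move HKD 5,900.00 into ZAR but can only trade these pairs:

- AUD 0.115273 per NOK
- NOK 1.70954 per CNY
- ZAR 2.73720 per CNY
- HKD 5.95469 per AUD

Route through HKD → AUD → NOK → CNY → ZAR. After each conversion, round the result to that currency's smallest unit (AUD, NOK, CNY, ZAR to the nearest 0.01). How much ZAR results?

ZAR 13,762.40

HKD 5,900.00 ÷ 5.95469 = AUD 990.82
AUD 990.82 ÷ 0.115273 = NOK 8,595.42
NOK 8,595.42 ÷ 1.70954 = CNY 5,027.91
CNY 5,027.91 × 2.73720 = ZAR 13,762.40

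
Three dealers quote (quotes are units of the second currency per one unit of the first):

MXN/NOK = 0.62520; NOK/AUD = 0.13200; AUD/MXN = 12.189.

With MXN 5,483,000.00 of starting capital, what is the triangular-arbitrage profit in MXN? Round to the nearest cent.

Profitable loop is MXN → NOK → AUD → MXN:
MXN 5,483,000.00 × 0.62520 = NOK 3,427,971.60
NOK 3,427,971.60 × 0.13200 = AUD 452,492.25
AUD 452,492.25 × 12.189 = MXN 5,515,428.05
Profit = MXN 5,515,428.05 − MXN 5,483,000.00

Profit: MXN 32,428.05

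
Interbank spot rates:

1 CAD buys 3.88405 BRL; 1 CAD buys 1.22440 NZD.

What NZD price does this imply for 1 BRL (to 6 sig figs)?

BRL/NZD = 0.315238

1 BRL ÷ 3.88405 = 0.257463 CAD
0.257463 CAD × 1.22440 = 0.315238 NZD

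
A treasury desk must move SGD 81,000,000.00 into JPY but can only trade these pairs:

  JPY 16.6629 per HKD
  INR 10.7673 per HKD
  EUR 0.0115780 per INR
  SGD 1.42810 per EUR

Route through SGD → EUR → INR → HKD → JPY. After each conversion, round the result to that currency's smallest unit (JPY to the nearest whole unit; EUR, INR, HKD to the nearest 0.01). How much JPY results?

SGD 81,000,000.00 ÷ 1.42810 = EUR 56,718,717.18
EUR 56,718,717.18 ÷ 0.0115780 = INR 4,898,835,479.36
INR 4,898,835,479.36 ÷ 10.7673 = HKD 454,973,436.18
HKD 454,973,436.18 × 16.6629 = JPY 7,581,176,870

JPY 7,581,176,870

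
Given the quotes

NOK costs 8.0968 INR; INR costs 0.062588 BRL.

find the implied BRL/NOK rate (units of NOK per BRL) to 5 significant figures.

1 BRL ÷ 0.062588 = 15.9775 INR
15.9775 INR ÷ 8.0968 = 1.97331 NOK

BRL/NOK = 1.9733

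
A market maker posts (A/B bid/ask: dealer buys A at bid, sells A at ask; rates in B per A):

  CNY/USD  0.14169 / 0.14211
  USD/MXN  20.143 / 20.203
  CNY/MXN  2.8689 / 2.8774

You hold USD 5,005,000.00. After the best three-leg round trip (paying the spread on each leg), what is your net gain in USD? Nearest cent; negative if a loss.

Net result: USD -3,745.11 (no profitable arbitrage after spreads)

Best loop USD → CNY → MXN → USD:
USD 5,005,000.00 ÷ 0.14211 (buy CNY at ask) = CNY 35,219,196.40
CNY 35,219,196.40 × 2.8689 (sell CNY at bid) = MXN 101,040,352.54
MXN 101,040,352.54 ÷ 20.203 (buy USD at ask) = USD 5,001,254.89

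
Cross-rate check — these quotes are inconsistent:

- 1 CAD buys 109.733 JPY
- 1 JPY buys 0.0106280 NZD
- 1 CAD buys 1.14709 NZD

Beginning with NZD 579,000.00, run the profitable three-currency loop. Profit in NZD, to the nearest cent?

Profit: NZD 9,667.24

Profitable loop is NZD → CAD → JPY → NZD:
NZD 579,000.00 ÷ 1.14709 = CAD 504,755.51
CAD 504,755.51 × 109.733 = JPY 55,388,337
JPY 55,388,337 × 0.0106280 = NZD 588,667.24
Profit = NZD 588,667.24 − NZD 579,000.00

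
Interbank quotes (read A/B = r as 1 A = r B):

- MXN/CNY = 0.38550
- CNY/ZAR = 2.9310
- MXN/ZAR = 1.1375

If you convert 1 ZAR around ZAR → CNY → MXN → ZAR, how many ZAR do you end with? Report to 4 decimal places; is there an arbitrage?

Around ZAR → CNY → MXN → ZAR: 1 ÷ 2.9310 ÷ 0.38550 × 1.1375 = 1.006726
Product > 1; profitable direction is ZAR → CNY → MXN → ZAR.

1.0067 (arbitrage exists)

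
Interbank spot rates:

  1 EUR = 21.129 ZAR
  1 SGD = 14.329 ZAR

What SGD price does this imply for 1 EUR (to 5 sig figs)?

EUR/SGD = 1.4746

1 EUR × 21.129 = 21.129 ZAR
21.129 ZAR ÷ 14.329 = 1.47456 SGD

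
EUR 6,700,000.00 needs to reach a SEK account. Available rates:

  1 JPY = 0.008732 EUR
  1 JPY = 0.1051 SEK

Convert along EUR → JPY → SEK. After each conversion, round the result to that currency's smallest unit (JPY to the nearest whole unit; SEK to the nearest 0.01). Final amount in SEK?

EUR 6,700,000.00 ÷ 0.008732 = JPY 767,292,716
JPY 767,292,716 × 0.1051 = SEK 80,642,464.45

SEK 80,642,464.45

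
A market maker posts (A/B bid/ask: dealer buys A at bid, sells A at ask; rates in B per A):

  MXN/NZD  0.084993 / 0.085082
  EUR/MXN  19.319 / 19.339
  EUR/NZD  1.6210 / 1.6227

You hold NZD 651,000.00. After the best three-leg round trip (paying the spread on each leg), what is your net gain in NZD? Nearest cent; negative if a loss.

Net profit: NZD 7,734.72

Best loop NZD → EUR → MXN → NZD:
NZD 651,000.00 ÷ 1.6227 (buy EUR at ask) = EUR 401,183.21
EUR 401,183.21 × 19.319 (sell EUR at bid) = MXN 7,750,458.50
MXN 7,750,458.50 × 0.084993 (sell MXN at bid) = NZD 658,734.72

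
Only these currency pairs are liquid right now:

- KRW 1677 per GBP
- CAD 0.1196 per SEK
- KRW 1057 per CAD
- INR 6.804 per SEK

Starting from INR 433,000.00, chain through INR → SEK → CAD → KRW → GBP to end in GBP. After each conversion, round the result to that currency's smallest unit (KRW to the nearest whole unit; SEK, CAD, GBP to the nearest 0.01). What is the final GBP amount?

INR 433,000.00 ÷ 6.804 = SEK 63,639.04
SEK 63,639.04 × 0.1196 = CAD 7,611.23
CAD 7,611.23 × 1057 = KRW 8,045,070
KRW 8,045,070 ÷ 1677 = GBP 4,797.30

GBP 4,797.30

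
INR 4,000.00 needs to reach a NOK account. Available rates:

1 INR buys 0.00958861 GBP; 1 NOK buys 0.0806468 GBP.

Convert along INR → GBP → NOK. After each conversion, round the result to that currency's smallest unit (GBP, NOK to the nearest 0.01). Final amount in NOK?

NOK 475.53

INR 4,000.00 × 0.00958861 = GBP 38.35
GBP 38.35 ÷ 0.0806468 = NOK 475.53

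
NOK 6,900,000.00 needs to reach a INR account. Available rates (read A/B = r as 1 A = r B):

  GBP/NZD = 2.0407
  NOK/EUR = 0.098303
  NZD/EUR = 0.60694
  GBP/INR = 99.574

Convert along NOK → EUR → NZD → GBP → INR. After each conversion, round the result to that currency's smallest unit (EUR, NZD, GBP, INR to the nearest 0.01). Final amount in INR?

NOK 6,900,000.00 × 0.098303 = EUR 678,290.70
EUR 678,290.70 ÷ 0.60694 = NZD 1,117,558.08
NZD 1,117,558.08 ÷ 2.0407 = GBP 547,634.67
GBP 547,634.67 × 99.574 = INR 54,530,174.63

INR 54,530,174.63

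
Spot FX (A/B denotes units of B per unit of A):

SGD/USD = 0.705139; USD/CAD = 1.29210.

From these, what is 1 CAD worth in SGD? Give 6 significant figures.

1 CAD ÷ 1.29210 = 0.773934 USD
0.773934 USD ÷ 0.705139 = 1.09756 SGD

CAD/SGD = 1.09756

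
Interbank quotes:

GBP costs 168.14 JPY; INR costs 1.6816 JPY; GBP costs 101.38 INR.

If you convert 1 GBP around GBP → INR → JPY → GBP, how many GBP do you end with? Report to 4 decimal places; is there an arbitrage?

1.0139 (arbitrage exists)

Around GBP → INR → JPY → GBP: 1 × 101.38 × 1.6816 ÷ 168.14 = 1.013921
Product > 1; profitable direction is GBP → INR → JPY → GBP.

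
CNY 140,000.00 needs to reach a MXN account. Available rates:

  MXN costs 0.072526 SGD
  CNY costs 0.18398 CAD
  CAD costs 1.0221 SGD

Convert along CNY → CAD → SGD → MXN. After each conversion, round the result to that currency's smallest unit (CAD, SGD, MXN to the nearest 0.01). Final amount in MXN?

MXN 362,993.00

CNY 140,000.00 × 0.18398 = CAD 25,757.20
CAD 25,757.20 × 1.0221 = SGD 26,326.43
SGD 26,326.43 ÷ 0.072526 = MXN 362,993.00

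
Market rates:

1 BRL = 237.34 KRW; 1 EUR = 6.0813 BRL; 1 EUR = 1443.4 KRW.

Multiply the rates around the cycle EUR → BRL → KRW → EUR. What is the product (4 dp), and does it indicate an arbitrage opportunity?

1.0000 (no arbitrage)

Around EUR → BRL → KRW → EUR: 1 × 6.0813 × 237.34 ÷ 1443.4 = 0.999955
Product ≈ 1 (deviation 0.004%, within rounding noise).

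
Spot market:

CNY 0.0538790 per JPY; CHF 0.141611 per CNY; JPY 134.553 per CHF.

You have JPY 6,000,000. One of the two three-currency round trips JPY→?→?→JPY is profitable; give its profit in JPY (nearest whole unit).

Profitable loop is JPY → CNY → CHF → JPY:
JPY 6,000,000 × 0.0538790 = CNY 323,274.00
CNY 323,274.00 × 0.141611 = CHF 45,779.15
CHF 45,779.15 × 134.553 = JPY 6,159,723
Profit = JPY 6,159,723 − JPY 6,000,000

Profit: JPY 159,723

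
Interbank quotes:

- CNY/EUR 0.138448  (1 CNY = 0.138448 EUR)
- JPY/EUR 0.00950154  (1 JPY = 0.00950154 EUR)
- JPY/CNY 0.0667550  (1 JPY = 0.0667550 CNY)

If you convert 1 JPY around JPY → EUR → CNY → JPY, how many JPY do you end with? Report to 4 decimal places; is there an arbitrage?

1.0281 (arbitrage exists)

Around JPY → EUR → CNY → JPY: 1 × 0.00950154 ÷ 0.138448 ÷ 0.0667550 = 1.028072
Product > 1; profitable direction is JPY → EUR → CNY → JPY.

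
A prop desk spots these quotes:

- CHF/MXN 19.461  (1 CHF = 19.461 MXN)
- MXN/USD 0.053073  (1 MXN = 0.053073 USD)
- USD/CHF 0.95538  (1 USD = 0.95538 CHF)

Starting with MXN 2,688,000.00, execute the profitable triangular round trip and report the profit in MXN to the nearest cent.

Profitable loop is MXN → CHF → USD → MXN:
MXN 2,688,000.00 ÷ 19.461 = CHF 138,122.40
CHF 138,122.40 ÷ 0.95538 = USD 144,573.26
USD 144,573.26 ÷ 0.053073 = MXN 2,724,045.32
Profit = MXN 2,724,045.32 − MXN 2,688,000.00

Profit: MXN 36,045.32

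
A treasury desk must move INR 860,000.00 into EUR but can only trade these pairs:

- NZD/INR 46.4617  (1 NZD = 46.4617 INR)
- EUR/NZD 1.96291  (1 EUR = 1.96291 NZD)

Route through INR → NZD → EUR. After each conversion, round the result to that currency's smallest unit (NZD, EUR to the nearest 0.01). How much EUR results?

EUR 9,429.81

INR 860,000.00 ÷ 46.4617 = NZD 18,509.87
NZD 18,509.87 ÷ 1.96291 = EUR 9,429.81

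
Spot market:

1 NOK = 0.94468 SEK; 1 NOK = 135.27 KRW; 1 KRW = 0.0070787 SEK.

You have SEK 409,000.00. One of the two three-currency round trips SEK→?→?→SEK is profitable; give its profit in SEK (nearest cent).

Profit: SEK 5,565.91

Profitable loop is SEK → NOK → KRW → SEK:
SEK 409,000.00 ÷ 0.94468 = NOK 432,950.84
NOK 432,950.84 × 135.27 = KRW 58,565,260
KRW 58,565,260 × 0.0070787 = SEK 414,565.91
Profit = SEK 414,565.91 − SEK 409,000.00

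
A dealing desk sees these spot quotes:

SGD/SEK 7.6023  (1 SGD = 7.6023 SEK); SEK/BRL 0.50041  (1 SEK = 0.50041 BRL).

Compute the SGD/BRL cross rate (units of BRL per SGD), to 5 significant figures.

SGD/BRL = 3.8043

1 SGD × 7.6023 = 7.6023 SEK
7.6023 SEK × 0.50041 = 3.80427 BRL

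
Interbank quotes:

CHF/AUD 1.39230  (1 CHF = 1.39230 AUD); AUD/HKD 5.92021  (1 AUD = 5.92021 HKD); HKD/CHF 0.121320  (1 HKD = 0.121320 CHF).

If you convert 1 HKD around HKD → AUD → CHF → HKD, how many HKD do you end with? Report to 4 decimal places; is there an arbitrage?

1.0000 (no arbitrage)

Around HKD → AUD → CHF → HKD: 1 ÷ 5.92021 ÷ 1.39230 ÷ 0.121320 = 0.999995
Product ≈ 1 (deviation 0.001%, within rounding noise).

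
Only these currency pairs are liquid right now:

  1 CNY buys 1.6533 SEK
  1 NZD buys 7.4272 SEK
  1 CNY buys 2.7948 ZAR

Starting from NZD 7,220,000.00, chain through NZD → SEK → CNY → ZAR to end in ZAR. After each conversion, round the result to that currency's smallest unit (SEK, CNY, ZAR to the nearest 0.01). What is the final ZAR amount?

NZD 7,220,000.00 × 7.4272 = SEK 53,624,384.00
SEK 53,624,384.00 ÷ 1.6533 = CNY 32,434,757.15
CNY 32,434,757.15 × 2.7948 = ZAR 90,648,659.28

ZAR 90,648,659.28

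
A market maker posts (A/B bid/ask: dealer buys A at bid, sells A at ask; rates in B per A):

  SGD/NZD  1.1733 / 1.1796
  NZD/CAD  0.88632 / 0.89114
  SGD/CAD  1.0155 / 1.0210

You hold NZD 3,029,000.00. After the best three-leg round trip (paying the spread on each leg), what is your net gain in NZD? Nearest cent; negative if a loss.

Net profit: NZD 56,127.74

Best loop NZD → CAD → SGD → NZD:
NZD 3,029,000.00 × 0.88632 (sell NZD at bid) = CAD 2,684,663.28
CAD 2,684,663.28 ÷ 1.0210 (buy SGD at ask) = SGD 2,629,444.94
SGD 2,629,444.94 × 1.1733 (sell SGD at bid) = NZD 3,085,127.74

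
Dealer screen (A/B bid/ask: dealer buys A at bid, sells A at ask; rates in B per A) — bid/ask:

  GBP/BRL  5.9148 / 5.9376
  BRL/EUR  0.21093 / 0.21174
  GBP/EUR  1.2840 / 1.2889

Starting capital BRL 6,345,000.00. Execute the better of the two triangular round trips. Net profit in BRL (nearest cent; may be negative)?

Best loop BRL → GBP → EUR → BRL:
BRL 6,345,000.00 ÷ 5.9376 (buy GBP at ask) = GBP 1,068,613.58
GBP 1,068,613.58 × 1.2840 (sell GBP at bid) = EUR 1,372,099.84
EUR 1,372,099.84 ÷ 0.21174 (buy BRL at ask) = BRL 6,480,116.36

Net profit: BRL 135,116.36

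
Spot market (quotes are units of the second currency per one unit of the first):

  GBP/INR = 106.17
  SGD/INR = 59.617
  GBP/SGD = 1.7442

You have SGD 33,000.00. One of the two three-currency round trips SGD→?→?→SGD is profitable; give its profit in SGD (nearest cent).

Profitable loop is SGD → GBP → INR → SGD:
SGD 33,000.00 ÷ 1.7442 = GBP 18,919.85
GBP 18,919.85 × 106.17 = INR 2,008,720.33
INR 2,008,720.33 ÷ 59.617 = SGD 33,693.75
Profit = SGD 33,693.75 − SGD 33,000.00

Profit: SGD 693.75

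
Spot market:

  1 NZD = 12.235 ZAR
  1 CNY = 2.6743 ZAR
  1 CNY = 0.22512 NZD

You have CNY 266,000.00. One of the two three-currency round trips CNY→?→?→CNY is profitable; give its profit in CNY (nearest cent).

Profitable loop is CNY → NZD → ZAR → CNY:
CNY 266,000.00 × 0.22512 = NZD 59,881.92
NZD 59,881.92 × 12.235 = ZAR 732,655.29
ZAR 732,655.29 ÷ 2.6743 = CNY 273,961.52
Profit = CNY 273,961.52 − CNY 266,000.00

Profit: CNY 7,961.52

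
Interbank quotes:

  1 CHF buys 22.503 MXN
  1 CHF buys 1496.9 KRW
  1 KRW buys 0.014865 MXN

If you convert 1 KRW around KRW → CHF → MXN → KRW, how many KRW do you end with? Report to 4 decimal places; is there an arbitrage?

Around KRW → CHF → MXN → KRW: 1 ÷ 1496.9 × 22.503 ÷ 0.014865 = 1.011306
Product > 1; profitable direction is KRW → CHF → MXN → KRW.

1.0113 (arbitrage exists)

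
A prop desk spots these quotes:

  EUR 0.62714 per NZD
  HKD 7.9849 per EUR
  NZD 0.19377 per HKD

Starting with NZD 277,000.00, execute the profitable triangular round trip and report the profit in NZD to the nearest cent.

Profitable loop is NZD → HKD → EUR → NZD:
NZD 277,000.00 ÷ 0.19377 = HKD 1,429,529.85
HKD 1,429,529.85 ÷ 7.9849 = EUR 179,029.15
EUR 179,029.15 ÷ 0.62714 = NZD 285,469.19
Profit = NZD 285,469.19 − NZD 277,000.00

Profit: NZD 8,469.19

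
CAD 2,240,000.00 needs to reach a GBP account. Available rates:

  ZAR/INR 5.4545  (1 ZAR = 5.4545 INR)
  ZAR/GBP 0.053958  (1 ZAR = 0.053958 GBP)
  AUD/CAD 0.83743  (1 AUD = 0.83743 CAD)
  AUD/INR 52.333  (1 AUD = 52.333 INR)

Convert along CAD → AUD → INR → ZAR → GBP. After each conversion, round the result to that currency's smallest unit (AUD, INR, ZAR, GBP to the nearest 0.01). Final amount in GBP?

GBP 1,384,764.86

CAD 2,240,000.00 ÷ 0.83743 = AUD 2,674,850.44
AUD 2,674,850.44 × 52.333 = INR 139,982,948.08
INR 139,982,948.08 ÷ 5.4545 = ZAR 25,663,754.35
ZAR 25,663,754.35 × 0.053958 = GBP 1,384,764.86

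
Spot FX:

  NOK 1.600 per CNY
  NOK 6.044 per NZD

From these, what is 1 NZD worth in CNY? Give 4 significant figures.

1 NZD × 6.044 = 6.044 NOK
6.044 NOK ÷ 1.600 = 3.7775 CNY

NZD/CNY = 3.777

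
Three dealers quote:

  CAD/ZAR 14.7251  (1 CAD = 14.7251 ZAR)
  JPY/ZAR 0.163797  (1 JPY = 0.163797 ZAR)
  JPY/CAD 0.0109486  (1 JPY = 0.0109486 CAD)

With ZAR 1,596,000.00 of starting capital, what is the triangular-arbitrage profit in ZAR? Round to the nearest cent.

Profitable loop is ZAR → CAD → JPY → ZAR:
ZAR 1,596,000.00 ÷ 14.7251 = CAD 108,386.36
CAD 108,386.36 ÷ 0.0109486 = JPY 9,899,563
JPY 9,899,563 × 0.163797 = ZAR 1,621,518.80
Profit = ZAR 1,621,518.80 − ZAR 1,596,000.00

Profit: ZAR 25,518.80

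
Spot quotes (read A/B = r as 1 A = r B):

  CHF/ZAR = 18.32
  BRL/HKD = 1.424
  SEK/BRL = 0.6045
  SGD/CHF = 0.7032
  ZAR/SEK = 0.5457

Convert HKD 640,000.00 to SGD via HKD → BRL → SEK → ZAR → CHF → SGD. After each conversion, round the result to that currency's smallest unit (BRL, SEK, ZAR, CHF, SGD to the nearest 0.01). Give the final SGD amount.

SGD 105,758.53

HKD 640,000.00 ÷ 1.424 = BRL 449,438.20
BRL 449,438.20 ÷ 0.6045 = SEK 743,487.51
SEK 743,487.51 ÷ 0.5457 = ZAR 1,362,447.33
ZAR 1,362,447.33 ÷ 18.32 = CHF 74,369.40
CHF 74,369.40 ÷ 0.7032 = SGD 105,758.53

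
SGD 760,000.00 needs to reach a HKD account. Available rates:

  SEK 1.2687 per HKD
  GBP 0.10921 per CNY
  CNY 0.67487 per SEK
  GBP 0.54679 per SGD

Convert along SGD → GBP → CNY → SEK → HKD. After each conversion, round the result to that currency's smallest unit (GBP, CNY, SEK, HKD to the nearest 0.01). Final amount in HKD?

HKD 4,444,190.69

SGD 760,000.00 × 0.54679 = GBP 415,560.40
GBP 415,560.40 ÷ 0.10921 = CNY 3,805,149.71
CNY 3,805,149.71 ÷ 0.67487 = SEK 5,638,344.73
SEK 5,638,344.73 ÷ 1.2687 = HKD 4,444,190.69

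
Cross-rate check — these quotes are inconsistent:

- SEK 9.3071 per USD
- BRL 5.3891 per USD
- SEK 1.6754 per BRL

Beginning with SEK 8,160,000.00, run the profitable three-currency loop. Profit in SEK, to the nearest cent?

Profit: SEK 251,429.04

Profitable loop is SEK → BRL → USD → SEK:
SEK 8,160,000.00 ÷ 1.6754 = BRL 4,870,478.69
BRL 4,870,478.69 ÷ 5.3891 = USD 903,764.76
USD 903,764.76 × 9.3071 = SEK 8,411,429.04
Profit = SEK 8,411,429.04 − SEK 8,160,000.00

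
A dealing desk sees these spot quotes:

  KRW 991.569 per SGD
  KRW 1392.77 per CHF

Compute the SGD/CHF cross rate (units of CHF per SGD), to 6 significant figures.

1 SGD × 991.569 = 991.569 KRW
991.569 KRW ÷ 1392.77 = 0.71194 CHF

SGD/CHF = 0.711940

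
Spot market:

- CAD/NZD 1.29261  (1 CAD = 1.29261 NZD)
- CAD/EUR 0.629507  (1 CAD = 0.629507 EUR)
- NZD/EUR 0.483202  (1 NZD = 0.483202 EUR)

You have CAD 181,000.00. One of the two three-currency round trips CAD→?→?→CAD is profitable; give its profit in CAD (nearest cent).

Profit: CAD 1,424.39

Profitable loop is CAD → EUR → NZD → CAD:
CAD 181,000.00 × 0.629507 = EUR 113,940.77
EUR 113,940.77 ÷ 0.483202 = NZD 235,803.59
NZD 235,803.59 ÷ 1.29261 = CAD 182,424.39
Profit = CAD 182,424.39 − CAD 181,000.00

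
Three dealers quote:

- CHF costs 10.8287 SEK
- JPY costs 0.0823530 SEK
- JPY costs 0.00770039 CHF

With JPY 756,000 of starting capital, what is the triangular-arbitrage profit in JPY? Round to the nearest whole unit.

Profitable loop is JPY → CHF → SEK → JPY:
JPY 756,000 × 0.00770039 = CHF 5,821.49
CHF 5,821.49 × 10.8287 = SEK 63,039.22
SEK 63,039.22 ÷ 0.0823530 = JPY 765,476
Profit = JPY 765,476 − JPY 756,000

Profit: JPY 9,476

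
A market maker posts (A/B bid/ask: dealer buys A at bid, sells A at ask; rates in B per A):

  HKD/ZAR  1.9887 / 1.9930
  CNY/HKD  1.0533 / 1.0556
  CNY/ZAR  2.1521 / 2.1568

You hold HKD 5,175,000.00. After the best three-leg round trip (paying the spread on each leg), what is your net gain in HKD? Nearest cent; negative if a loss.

Best loop HKD → CNY → ZAR → HKD:
HKD 5,175,000.00 ÷ 1.0556 (buy CNY at ask) = CNY 4,902,425.16
CNY 4,902,425.16 × 2.1521 (sell CNY at bid) = ZAR 10,550,509.19
ZAR 10,550,509.19 ÷ 1.9930 (buy HKD at ask) = HKD 5,293,782.83

Net profit: HKD 118,782.83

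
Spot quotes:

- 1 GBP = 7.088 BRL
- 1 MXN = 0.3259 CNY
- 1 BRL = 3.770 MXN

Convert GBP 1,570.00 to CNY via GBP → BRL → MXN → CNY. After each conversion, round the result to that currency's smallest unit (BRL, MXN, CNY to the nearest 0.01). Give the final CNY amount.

GBP 1,570.00 × 7.088 = BRL 11,128.16
BRL 11,128.16 × 3.770 = MXN 41,953.16
MXN 41,953.16 × 0.3259 = CNY 13,672.53

CNY 13,672.53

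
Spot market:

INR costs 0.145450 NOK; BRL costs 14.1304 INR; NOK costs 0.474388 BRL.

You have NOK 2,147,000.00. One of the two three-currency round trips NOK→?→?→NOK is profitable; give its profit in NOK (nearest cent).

Profitable loop is NOK → INR → BRL → NOK:
NOK 2,147,000.00 ÷ 0.145450 = INR 14,761,086.28
INR 14,761,086.28 ÷ 14.1304 = BRL 1,044,633.29
BRL 1,044,633.29 ÷ 0.474388 = NOK 2,202,065.17
Profit = NOK 2,202,065.17 − NOK 2,147,000.00

Profit: NOK 55,065.17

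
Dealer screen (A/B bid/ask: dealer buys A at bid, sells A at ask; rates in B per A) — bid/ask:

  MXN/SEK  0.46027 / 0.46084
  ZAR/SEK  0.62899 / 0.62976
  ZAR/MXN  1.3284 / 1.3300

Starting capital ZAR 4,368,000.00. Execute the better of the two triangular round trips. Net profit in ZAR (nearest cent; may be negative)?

Net profit: ZAR 114,544.00

Best loop ZAR → SEK → MXN → ZAR:
ZAR 4,368,000.00 × 0.62899 (sell ZAR at bid) = SEK 2,747,428.32
SEK 2,747,428.32 ÷ 0.46084 (buy MXN at ask) = MXN 5,961,783.53
MXN 5,961,783.53 ÷ 1.3300 (buy ZAR at ask) = ZAR 4,482,544.00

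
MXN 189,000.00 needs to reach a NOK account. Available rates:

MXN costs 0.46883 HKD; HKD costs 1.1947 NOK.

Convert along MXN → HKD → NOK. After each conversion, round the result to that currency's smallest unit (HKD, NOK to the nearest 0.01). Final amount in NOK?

MXN 189,000.00 × 0.46883 = HKD 88,608.87
HKD 88,608.87 × 1.1947 = NOK 105,861.02

NOK 105,861.02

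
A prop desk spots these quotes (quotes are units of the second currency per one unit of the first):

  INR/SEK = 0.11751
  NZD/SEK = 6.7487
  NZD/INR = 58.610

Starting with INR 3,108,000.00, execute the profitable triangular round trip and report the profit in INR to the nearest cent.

Profitable loop is INR → SEK → NZD → INR:
INR 3,108,000.00 × 0.11751 = SEK 365,221.08
SEK 365,221.08 ÷ 6.7487 = NZD 54,117.25
NZD 54,117.25 × 58.610 = INR 3,171,811.98
Profit = INR 3,171,811.98 − INR 3,108,000.00

Profit: INR 63,811.98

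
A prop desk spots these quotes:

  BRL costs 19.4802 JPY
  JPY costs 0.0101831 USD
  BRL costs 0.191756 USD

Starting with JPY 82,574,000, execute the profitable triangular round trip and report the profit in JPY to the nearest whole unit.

Profit: JPY 2,847,616

Profitable loop is JPY → USD → BRL → JPY:
JPY 82,574,000 × 0.0101831 = USD 840,859.30
USD 840,859.30 ÷ 0.191756 = BRL 4,385,048.18
BRL 4,385,048.18 × 19.4802 = JPY 85,421,616
Profit = JPY 85,421,616 − JPY 82,574,000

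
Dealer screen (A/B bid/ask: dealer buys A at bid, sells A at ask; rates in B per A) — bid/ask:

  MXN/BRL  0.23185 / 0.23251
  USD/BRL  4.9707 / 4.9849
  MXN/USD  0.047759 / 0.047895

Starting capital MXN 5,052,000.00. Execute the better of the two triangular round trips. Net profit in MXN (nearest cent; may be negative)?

Best loop MXN → USD → BRL → MXN:
MXN 5,052,000.00 × 0.047759 (sell MXN at bid) = USD 241,278.47
USD 241,278.47 × 4.9707 (sell USD at bid) = BRL 1,199,322.88
BRL 1,199,322.88 ÷ 0.23251 (buy MXN at ask) = MXN 5,158,156.13

Net profit: MXN 106,156.13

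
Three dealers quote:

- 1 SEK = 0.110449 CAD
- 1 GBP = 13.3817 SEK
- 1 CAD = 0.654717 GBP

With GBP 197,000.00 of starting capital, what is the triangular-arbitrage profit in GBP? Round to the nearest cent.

Profitable loop is GBP → CAD → SEK → GBP:
GBP 197,000.00 ÷ 0.654717 = CAD 300,893.36
CAD 300,893.36 ÷ 0.110449 = SEK 2,724,274.22
SEK 2,724,274.22 ÷ 13.3817 = GBP 203,582.07
Profit = GBP 203,582.07 − GBP 197,000.00

Profit: GBP 6,582.07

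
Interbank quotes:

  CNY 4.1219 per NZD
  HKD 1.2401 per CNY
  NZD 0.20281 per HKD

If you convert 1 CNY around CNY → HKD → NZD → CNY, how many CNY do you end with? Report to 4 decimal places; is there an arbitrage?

Around CNY → HKD → NZD → CNY: 1 × 1.2401 × 0.20281 × 4.1219 = 1.036677
Product > 1; profitable direction is CNY → HKD → NZD → CNY.

1.0367 (arbitrage exists)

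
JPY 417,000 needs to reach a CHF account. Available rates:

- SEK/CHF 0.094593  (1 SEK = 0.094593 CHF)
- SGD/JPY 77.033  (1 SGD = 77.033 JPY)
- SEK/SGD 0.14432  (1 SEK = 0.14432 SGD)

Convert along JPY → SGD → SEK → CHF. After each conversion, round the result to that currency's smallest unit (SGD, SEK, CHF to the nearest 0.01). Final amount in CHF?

CHF 3,548.06

JPY 417,000 ÷ 77.033 = SGD 5,413.26
SGD 5,413.26 ÷ 0.14432 = SEK 37,508.73
SEK 37,508.73 × 0.094593 = CHF 3,548.06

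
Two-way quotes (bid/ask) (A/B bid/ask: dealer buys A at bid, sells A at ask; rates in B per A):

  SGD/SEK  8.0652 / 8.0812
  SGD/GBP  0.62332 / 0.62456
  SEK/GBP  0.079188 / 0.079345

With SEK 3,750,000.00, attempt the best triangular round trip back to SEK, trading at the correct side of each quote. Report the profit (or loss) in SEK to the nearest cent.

Net profit: SEK 84,701.98

Best loop SEK → GBP → SGD → SEK:
SEK 3,750,000.00 × 0.079188 (sell SEK at bid) = GBP 296,955.00
GBP 296,955.00 ÷ 0.62456 (buy SGD at ask) = SGD 475,462.73
SGD 475,462.73 × 8.0652 (sell SGD at bid) = SEK 3,834,701.98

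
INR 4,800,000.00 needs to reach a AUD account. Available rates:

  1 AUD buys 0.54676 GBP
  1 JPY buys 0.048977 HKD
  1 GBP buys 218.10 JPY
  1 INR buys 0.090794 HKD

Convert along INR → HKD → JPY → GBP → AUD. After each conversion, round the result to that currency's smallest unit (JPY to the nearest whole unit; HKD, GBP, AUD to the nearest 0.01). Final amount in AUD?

AUD 74,619.76

INR 4,800,000.00 × 0.090794 = HKD 435,811.20
HKD 435,811.20 ÷ 0.048977 = JPY 8,898,283
JPY 8,898,283 ÷ 218.10 = GBP 40,799.10
GBP 40,799.10 ÷ 0.54676 = AUD 74,619.76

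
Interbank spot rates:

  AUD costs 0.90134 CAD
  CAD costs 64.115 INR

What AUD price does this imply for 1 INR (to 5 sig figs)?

1 INR ÷ 64.115 = 0.015597 CAD
0.015597 CAD ÷ 0.90134 = 0.0173042 AUD

INR/AUD = 0.017304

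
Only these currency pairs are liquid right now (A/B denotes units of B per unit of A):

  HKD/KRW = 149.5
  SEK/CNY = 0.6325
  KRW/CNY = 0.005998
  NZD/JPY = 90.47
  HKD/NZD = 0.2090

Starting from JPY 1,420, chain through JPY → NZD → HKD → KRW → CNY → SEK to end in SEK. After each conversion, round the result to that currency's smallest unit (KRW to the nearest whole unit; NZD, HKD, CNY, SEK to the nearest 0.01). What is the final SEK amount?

SEK 106.50

JPY 1,420 ÷ 90.47 = NZD 15.70
NZD 15.70 ÷ 0.2090 = HKD 75.12
HKD 75.12 × 149.5 = KRW 11,230
KRW 11,230 × 0.005998 = CNY 67.36
CNY 67.36 ÷ 0.6325 = SEK 106.50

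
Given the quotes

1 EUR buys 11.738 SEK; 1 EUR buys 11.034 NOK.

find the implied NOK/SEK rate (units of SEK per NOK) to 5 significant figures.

NOK/SEK = 1.0638

1 NOK ÷ 11.034 = 0.090629 EUR
0.090629 EUR × 11.738 = 1.0638 SEK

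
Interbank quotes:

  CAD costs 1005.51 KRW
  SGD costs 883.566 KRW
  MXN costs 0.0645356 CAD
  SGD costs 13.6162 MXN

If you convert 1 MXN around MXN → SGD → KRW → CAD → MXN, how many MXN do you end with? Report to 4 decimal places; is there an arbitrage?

Around MXN → SGD → KRW → CAD → MXN: 1 ÷ 13.6162 × 883.566 ÷ 1005.51 ÷ 0.0645356 = 0.999994
Product ≈ 1 (deviation 0.001%, within rounding noise).

1.0000 (no arbitrage)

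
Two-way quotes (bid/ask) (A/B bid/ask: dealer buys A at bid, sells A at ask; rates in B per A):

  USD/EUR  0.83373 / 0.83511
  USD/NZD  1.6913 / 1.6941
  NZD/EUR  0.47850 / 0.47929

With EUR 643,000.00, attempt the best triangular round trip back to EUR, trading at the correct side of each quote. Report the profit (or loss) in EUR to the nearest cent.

Net profit: EUR 17,235.68

Best loop EUR → NZD → USD → EUR:
EUR 643,000.00 ÷ 0.47929 (buy NZD at ask) = NZD 1,341,567.74
NZD 1,341,567.74 ÷ 1.6941 (buy USD at ask) = USD 791,905.87
USD 791,905.87 × 0.83373 (sell USD at bid) = EUR 660,235.68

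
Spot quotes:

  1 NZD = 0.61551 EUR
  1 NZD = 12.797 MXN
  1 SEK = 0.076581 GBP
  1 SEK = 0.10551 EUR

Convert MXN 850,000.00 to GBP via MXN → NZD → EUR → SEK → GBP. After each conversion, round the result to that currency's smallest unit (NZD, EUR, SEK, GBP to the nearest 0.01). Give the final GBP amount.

MXN 850,000.00 ÷ 12.797 = NZD 66,421.82
NZD 66,421.82 × 0.61551 = EUR 40,883.29
EUR 40,883.29 ÷ 0.10551 = SEK 387,482.61
SEK 387,482.61 × 0.076581 = GBP 29,673.81

GBP 29,673.81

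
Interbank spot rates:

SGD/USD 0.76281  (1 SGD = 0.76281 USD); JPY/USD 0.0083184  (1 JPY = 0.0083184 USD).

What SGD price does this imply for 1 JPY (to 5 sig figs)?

JPY/SGD = 0.010905

1 JPY × 0.0083184 = 0.0083184 USD
0.0083184 USD ÷ 0.76281 = 0.0109049 SGD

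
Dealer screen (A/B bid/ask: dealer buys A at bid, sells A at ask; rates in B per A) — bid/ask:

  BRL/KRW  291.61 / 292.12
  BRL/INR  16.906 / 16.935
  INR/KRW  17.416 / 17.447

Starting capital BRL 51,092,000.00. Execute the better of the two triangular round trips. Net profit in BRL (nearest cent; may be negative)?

Best loop BRL → INR → KRW → BRL:
BRL 51,092,000.00 × 16.906 (sell BRL at bid) = INR 863,761,352.00
INR 863,761,352.00 × 17.416 (sell INR at bid) = KRW 15,043,267,706
KRW 15,043,267,706 ÷ 292.12 (buy BRL at ask) = BRL 51,496,876.99

Net profit: BRL 404,876.99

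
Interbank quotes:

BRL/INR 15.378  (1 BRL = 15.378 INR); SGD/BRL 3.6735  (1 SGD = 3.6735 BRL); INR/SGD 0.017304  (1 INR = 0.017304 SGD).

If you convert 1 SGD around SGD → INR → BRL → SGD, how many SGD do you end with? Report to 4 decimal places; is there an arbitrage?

Around SGD → INR → BRL → SGD: 1 ÷ 0.017304 ÷ 15.378 ÷ 3.6735 = 1.022995
Product > 1; profitable direction is SGD → INR → BRL → SGD.

1.0230 (arbitrage exists)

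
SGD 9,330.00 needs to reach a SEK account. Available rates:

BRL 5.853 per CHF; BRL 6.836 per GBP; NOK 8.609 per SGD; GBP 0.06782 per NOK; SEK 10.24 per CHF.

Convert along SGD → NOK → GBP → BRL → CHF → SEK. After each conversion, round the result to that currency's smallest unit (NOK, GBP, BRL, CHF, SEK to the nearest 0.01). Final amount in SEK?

SGD 9,330.00 × 8.609 = NOK 80,321.97
NOK 80,321.97 × 0.06782 = GBP 5,447.44
GBP 5,447.44 × 6.836 = BRL 37,238.70
BRL 37,238.70 ÷ 5.853 = CHF 6,362.33
CHF 6,362.33 × 10.24 = SEK 65,150.26

SEK 65,150.26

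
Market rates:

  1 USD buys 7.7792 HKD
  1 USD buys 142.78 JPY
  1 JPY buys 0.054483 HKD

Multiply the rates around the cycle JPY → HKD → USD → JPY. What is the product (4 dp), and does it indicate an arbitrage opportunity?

Around JPY → HKD → USD → JPY: 1 × 0.054483 ÷ 7.7792 × 142.78 = 0.999985
Product ≈ 1 (deviation 0.002%, within rounding noise).

1.0000 (no arbitrage)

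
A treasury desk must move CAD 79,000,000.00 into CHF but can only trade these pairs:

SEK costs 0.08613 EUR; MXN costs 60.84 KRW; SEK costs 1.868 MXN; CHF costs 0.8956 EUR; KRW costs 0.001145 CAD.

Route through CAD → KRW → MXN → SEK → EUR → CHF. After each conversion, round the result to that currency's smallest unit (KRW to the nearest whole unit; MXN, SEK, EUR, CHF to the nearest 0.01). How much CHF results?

CHF 58,384,274.73

CAD 79,000,000.00 ÷ 0.001145 = KRW 68,995,633,188
KRW 68,995,633,188 ÷ 60.84 = MXN 1,134,050,512.62
MXN 1,134,050,512.62 ÷ 1.868 = SEK 607,093,422.17
SEK 607,093,422.17 × 0.08613 = EUR 52,288,956.45
EUR 52,288,956.45 ÷ 0.8956 = CHF 58,384,274.73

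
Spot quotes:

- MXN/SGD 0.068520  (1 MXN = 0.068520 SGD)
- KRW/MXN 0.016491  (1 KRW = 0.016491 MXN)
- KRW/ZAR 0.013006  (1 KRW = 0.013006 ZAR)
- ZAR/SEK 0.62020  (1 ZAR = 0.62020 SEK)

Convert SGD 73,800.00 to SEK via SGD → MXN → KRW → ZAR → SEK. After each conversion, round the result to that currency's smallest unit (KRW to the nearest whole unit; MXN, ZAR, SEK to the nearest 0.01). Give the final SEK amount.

SEK 526,826.39

SGD 73,800.00 ÷ 0.068520 = MXN 1,077,057.79
MXN 1,077,057.79 ÷ 0.016491 = KRW 65,311,854
KRW 65,311,854 × 0.013006 = ZAR 849,445.97
ZAR 849,445.97 × 0.62020 = SEK 526,826.39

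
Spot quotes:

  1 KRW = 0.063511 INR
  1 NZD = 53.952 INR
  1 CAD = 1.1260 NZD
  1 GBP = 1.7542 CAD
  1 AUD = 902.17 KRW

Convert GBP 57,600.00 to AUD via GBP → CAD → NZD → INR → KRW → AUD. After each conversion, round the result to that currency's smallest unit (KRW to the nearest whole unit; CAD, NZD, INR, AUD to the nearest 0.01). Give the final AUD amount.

AUD 107,129.77

GBP 57,600.00 × 1.7542 = CAD 101,041.92
CAD 101,041.92 × 1.1260 = NZD 113,773.20
NZD 113,773.20 × 53.952 = INR 6,138,291.69
INR 6,138,291.69 ÷ 0.063511 = KRW 96,649,268
KRW 96,649,268 ÷ 902.17 = AUD 107,129.77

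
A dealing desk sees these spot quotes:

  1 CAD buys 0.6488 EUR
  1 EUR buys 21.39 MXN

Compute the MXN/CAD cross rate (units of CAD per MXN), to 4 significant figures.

MXN/CAD = 0.07206

1 MXN ÷ 21.39 = 0.0467508 EUR
0.0467508 EUR ÷ 0.6488 = 0.0720574 CAD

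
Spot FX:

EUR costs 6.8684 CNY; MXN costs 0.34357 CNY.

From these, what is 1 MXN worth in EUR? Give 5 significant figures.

1 MXN × 0.34357 = 0.34357 CNY
0.34357 CNY ÷ 6.8684 = 0.0500218 EUR

MXN/EUR = 0.050022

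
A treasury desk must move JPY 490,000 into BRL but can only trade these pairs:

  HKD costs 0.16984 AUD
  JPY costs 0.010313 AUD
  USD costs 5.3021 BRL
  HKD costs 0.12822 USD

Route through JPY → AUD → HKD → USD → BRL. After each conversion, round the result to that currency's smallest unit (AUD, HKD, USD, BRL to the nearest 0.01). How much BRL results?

JPY 490,000 × 0.010313 = AUD 5,053.37
AUD 5,053.37 ÷ 0.16984 = HKD 29,753.71
HKD 29,753.71 × 0.12822 = USD 3,815.02
USD 3,815.02 × 5.3021 = BRL 20,227.62

BRL 20,227.62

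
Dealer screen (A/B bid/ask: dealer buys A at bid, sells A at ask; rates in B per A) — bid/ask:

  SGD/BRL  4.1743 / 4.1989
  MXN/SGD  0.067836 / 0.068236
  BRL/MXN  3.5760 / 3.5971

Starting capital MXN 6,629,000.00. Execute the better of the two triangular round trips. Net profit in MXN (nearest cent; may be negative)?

Net profit: MXN 83,579.13

Best loop MXN → SGD → BRL → MXN:
MXN 6,629,000.00 × 0.067836 (sell MXN at bid) = SGD 449,684.84
SGD 449,684.84 × 4.1743 (sell SGD at bid) = BRL 1,877,119.44
BRL 1,877,119.44 × 3.5760 (sell BRL at bid) = MXN 6,712,579.13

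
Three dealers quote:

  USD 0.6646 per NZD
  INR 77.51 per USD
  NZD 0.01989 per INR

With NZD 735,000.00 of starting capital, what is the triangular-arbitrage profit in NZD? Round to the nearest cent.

Profit: NZD 18,078.41

Profitable loop is NZD → USD → INR → NZD:
NZD 735,000.00 × 0.6646 = USD 488,481.00
USD 488,481.00 × 77.51 = INR 37,862,162.31
INR 37,862,162.31 × 0.01989 = NZD 753,078.41
Profit = NZD 753,078.41 − NZD 735,000.00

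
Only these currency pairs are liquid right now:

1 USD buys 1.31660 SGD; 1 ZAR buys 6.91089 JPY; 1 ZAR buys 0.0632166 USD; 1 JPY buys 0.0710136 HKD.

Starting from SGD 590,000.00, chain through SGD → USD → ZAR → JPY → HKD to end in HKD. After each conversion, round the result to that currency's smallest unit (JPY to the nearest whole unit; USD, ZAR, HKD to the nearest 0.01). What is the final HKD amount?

HKD 3,478,904.78

SGD 590,000.00 ÷ 1.31660 = USD 448,123.96
USD 448,123.96 ÷ 0.0632166 = ZAR 7,088,707.08
ZAR 7,088,707.08 × 6.91089 = JPY 48,989,275
JPY 48,989,275 × 0.0710136 = HKD 3,478,904.78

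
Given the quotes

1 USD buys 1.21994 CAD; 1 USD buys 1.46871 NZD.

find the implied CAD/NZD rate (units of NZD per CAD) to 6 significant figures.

1 CAD ÷ 1.21994 = 0.819712 USD
0.819712 USD × 1.46871 = 1.20392 NZD

CAD/NZD = 1.20392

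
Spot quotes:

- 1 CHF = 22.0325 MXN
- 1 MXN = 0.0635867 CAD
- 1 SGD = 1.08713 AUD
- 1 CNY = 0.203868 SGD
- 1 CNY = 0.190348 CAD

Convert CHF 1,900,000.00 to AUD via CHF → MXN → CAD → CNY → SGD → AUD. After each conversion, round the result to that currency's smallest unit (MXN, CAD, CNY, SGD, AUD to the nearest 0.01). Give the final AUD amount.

AUD 3,099,316.23

CHF 1,900,000.00 × 22.0325 = MXN 41,861,750.00
MXN 41,861,750.00 × 0.0635867 = CAD 2,661,850.54
CAD 2,661,850.54 ÷ 0.190348 = CNY 13,984,126.65
CNY 13,984,126.65 × 0.203868 = SGD 2,850,915.93
SGD 2,850,915.93 × 1.08713 = AUD 3,099,316.23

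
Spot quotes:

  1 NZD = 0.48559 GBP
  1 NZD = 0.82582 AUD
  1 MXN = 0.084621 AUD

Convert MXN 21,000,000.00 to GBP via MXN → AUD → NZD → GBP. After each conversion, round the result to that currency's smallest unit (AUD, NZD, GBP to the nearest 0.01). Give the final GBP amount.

GBP 1,044,916.98

MXN 21,000,000.00 × 0.084621 = AUD 1,777,041.00
AUD 1,777,041.00 ÷ 0.82582 = NZD 2,151,850.28
NZD 2,151,850.28 × 0.48559 = GBP 1,044,916.98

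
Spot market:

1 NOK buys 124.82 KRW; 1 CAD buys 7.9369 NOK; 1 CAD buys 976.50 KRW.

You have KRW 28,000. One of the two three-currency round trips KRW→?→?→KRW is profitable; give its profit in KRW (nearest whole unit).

Profit: KRW 407

Profitable loop is KRW → CAD → NOK → KRW:
KRW 28,000 ÷ 976.50 = CAD 28.67
CAD 28.67 × 7.9369 = NOK 227.58
NOK 227.58 × 124.82 = KRW 28,407
Profit = KRW 28,407 − KRW 28,000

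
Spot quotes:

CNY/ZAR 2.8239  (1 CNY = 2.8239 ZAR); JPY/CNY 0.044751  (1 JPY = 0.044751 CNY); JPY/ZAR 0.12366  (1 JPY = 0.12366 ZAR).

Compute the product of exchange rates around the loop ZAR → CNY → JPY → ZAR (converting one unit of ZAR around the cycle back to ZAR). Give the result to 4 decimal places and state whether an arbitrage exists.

0.9785 (arbitrage exists)

Around ZAR → CNY → JPY → ZAR: 1 ÷ 2.8239 ÷ 0.044751 × 0.12366 = 0.978537
Product < 1; profitable direction is ZAR → JPY → CNY → ZAR.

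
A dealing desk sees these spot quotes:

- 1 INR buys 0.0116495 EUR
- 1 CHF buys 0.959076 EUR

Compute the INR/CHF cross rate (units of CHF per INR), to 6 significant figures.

INR/CHF = 0.0121466

1 INR × 0.0116495 = 0.0116495 EUR
0.0116495 EUR ÷ 0.959076 = 0.0121466 CHF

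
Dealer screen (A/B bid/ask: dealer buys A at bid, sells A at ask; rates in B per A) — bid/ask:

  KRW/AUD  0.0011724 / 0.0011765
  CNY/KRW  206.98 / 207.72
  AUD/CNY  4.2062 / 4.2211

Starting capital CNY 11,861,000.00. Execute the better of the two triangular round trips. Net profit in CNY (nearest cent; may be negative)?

Best loop CNY → KRW → AUD → CNY:
CNY 11,861,000.00 × 206.98 (sell CNY at bid) = KRW 2,454,989,780
KRW 2,454,989,780 × 0.0011724 (sell KRW at bid) = AUD 2,878,230.02
AUD 2,878,230.02 × 4.2062 (sell AUD at bid) = CNY 12,106,411.10

Net profit: CNY 245,411.10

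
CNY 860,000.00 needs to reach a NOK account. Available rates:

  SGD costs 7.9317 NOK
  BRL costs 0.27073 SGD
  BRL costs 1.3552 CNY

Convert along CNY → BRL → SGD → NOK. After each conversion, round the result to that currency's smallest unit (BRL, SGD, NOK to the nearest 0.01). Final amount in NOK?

CNY 860,000.00 ÷ 1.3552 = BRL 634,592.68
BRL 634,592.68 × 0.27073 = SGD 171,803.28
SGD 171,803.28 × 7.9317 = NOK 1,362,692.08

NOK 1,362,692.08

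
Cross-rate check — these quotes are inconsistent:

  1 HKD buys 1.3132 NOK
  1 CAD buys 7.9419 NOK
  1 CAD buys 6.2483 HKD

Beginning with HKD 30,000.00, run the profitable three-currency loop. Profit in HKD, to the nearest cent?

Profitable loop is HKD → NOK → CAD → HKD:
HKD 30,000.00 × 1.3132 = NOK 39,396.00
NOK 39,396.00 ÷ 7.9419 = CAD 4,960.53
CAD 4,960.53 × 6.2483 = HKD 30,994.85
Profit = HKD 30,994.85 − HKD 30,000.00

Profit: HKD 994.85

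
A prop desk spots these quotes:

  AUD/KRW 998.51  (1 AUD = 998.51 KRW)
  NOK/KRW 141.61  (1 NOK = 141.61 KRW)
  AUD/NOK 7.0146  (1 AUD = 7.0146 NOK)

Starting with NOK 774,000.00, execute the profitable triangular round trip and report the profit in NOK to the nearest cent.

Profitable loop is NOK → AUD → KRW → NOK:
NOK 774,000.00 ÷ 7.0146 = AUD 110,341.29
AUD 110,341.29 × 998.51 = KRW 110,176,880
KRW 110,176,880 ÷ 141.61 = NOK 778,030.36
Profit = NOK 778,030.36 − NOK 774,000.00

Profit: NOK 4,030.36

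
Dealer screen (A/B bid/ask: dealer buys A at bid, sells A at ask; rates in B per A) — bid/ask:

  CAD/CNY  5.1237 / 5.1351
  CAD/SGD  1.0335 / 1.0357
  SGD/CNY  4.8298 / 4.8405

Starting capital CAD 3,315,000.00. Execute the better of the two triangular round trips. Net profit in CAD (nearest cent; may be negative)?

Net profit: CAD 72,997.06

Best loop CAD → CNY → SGD → CAD:
CAD 3,315,000.00 × 5.1237 (sell CAD at bid) = CNY 16,985,065.50
CNY 16,985,065.50 ÷ 4.8405 (buy SGD at ask) = SGD 3,508,948.56
SGD 3,508,948.56 ÷ 1.0357 (buy CAD at ask) = CAD 3,387,997.06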